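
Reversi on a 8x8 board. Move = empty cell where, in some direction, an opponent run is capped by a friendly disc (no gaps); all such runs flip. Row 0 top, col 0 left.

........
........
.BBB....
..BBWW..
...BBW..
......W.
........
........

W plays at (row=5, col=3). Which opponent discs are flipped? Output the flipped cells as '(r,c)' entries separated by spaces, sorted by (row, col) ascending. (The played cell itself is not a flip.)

Answer: (4,4)

Derivation:
Dir NW: first cell '.' (not opp) -> no flip
Dir N: opp run (4,3) (3,3) (2,3), next='.' -> no flip
Dir NE: opp run (4,4) capped by W -> flip
Dir W: first cell '.' (not opp) -> no flip
Dir E: first cell '.' (not opp) -> no flip
Dir SW: first cell '.' (not opp) -> no flip
Dir S: first cell '.' (not opp) -> no flip
Dir SE: first cell '.' (not opp) -> no flip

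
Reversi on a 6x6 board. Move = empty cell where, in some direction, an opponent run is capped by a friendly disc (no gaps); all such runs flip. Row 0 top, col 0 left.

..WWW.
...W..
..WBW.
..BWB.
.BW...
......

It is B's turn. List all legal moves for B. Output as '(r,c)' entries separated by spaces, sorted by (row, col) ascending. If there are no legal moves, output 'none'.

(0,1): no bracket -> illegal
(0,5): no bracket -> illegal
(1,1): no bracket -> illegal
(1,2): flips 1 -> legal
(1,4): flips 1 -> legal
(1,5): no bracket -> illegal
(2,1): flips 1 -> legal
(2,5): flips 1 -> legal
(3,1): no bracket -> illegal
(3,5): no bracket -> illegal
(4,3): flips 2 -> legal
(4,4): no bracket -> illegal
(5,1): no bracket -> illegal
(5,2): flips 1 -> legal
(5,3): no bracket -> illegal

Answer: (1,2) (1,4) (2,1) (2,5) (4,3) (5,2)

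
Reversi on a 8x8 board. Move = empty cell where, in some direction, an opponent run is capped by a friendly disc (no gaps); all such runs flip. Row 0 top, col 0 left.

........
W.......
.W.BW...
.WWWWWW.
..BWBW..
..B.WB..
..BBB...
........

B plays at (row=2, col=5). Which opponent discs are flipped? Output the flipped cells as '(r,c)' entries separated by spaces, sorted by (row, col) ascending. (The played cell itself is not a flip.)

Dir NW: first cell '.' (not opp) -> no flip
Dir N: first cell '.' (not opp) -> no flip
Dir NE: first cell '.' (not opp) -> no flip
Dir W: opp run (2,4) capped by B -> flip
Dir E: first cell '.' (not opp) -> no flip
Dir SW: opp run (3,4) (4,3) capped by B -> flip
Dir S: opp run (3,5) (4,5) capped by B -> flip
Dir SE: opp run (3,6), next='.' -> no flip

Answer: (2,4) (3,4) (3,5) (4,3) (4,5)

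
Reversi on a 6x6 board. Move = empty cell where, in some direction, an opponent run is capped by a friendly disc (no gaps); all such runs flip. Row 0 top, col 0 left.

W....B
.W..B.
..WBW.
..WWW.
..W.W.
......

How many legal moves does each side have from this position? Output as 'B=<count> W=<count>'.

Answer: B=6 W=3

Derivation:
-- B to move --
(0,1): no bracket -> illegal
(0,2): no bracket -> illegal
(1,0): no bracket -> illegal
(1,2): no bracket -> illegal
(1,3): no bracket -> illegal
(1,5): no bracket -> illegal
(2,0): no bracket -> illegal
(2,1): flips 1 -> legal
(2,5): flips 1 -> legal
(3,1): no bracket -> illegal
(3,5): no bracket -> illegal
(4,1): flips 1 -> legal
(4,3): flips 1 -> legal
(4,5): flips 1 -> legal
(5,1): no bracket -> illegal
(5,2): no bracket -> illegal
(5,3): no bracket -> illegal
(5,4): flips 3 -> legal
(5,5): no bracket -> illegal
B mobility = 6
-- W to move --
(0,3): no bracket -> illegal
(0,4): flips 1 -> legal
(1,2): flips 1 -> legal
(1,3): flips 1 -> legal
(1,5): no bracket -> illegal
(2,5): no bracket -> illegal
W mobility = 3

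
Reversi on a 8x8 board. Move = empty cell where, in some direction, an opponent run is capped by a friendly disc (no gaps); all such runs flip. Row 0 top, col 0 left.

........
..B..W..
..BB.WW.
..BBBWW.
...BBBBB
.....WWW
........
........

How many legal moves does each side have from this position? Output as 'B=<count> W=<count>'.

-- B to move --
(0,4): no bracket -> illegal
(0,5): flips 3 -> legal
(0,6): no bracket -> illegal
(1,4): flips 2 -> legal
(1,6): flips 3 -> legal
(1,7): flips 2 -> legal
(2,4): flips 1 -> legal
(2,7): flips 1 -> legal
(3,7): flips 2 -> legal
(5,4): no bracket -> illegal
(6,4): flips 1 -> legal
(6,5): flips 2 -> legal
(6,6): flips 2 -> legal
(6,7): flips 2 -> legal
B mobility = 11
-- W to move --
(0,1): flips 4 -> legal
(0,2): no bracket -> illegal
(0,3): no bracket -> illegal
(1,1): flips 3 -> legal
(1,3): no bracket -> illegal
(1,4): no bracket -> illegal
(2,1): no bracket -> illegal
(2,4): no bracket -> illegal
(3,1): flips 3 -> legal
(3,7): flips 2 -> legal
(4,1): no bracket -> illegal
(4,2): no bracket -> illegal
(5,2): flips 2 -> legal
(5,3): flips 1 -> legal
(5,4): flips 1 -> legal
W mobility = 7

Answer: B=11 W=7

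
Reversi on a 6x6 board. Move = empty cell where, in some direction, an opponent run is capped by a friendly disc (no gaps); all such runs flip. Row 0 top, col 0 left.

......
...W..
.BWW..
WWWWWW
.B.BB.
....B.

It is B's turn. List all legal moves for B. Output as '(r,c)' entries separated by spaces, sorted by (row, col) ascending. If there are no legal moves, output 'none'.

(0,2): no bracket -> illegal
(0,3): flips 3 -> legal
(0,4): no bracket -> illegal
(1,1): flips 2 -> legal
(1,2): no bracket -> illegal
(1,4): flips 2 -> legal
(2,0): no bracket -> illegal
(2,4): flips 3 -> legal
(2,5): flips 1 -> legal
(4,0): no bracket -> illegal
(4,2): no bracket -> illegal
(4,5): no bracket -> illegal

Answer: (0,3) (1,1) (1,4) (2,4) (2,5)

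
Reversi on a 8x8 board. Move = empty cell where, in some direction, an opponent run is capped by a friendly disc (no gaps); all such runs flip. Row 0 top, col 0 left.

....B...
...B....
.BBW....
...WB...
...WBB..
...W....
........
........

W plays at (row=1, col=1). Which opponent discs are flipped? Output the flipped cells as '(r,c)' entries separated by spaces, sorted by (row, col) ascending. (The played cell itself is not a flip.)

Dir NW: first cell '.' (not opp) -> no flip
Dir N: first cell '.' (not opp) -> no flip
Dir NE: first cell '.' (not opp) -> no flip
Dir W: first cell '.' (not opp) -> no flip
Dir E: first cell '.' (not opp) -> no flip
Dir SW: first cell '.' (not opp) -> no flip
Dir S: opp run (2,1), next='.' -> no flip
Dir SE: opp run (2,2) capped by W -> flip

Answer: (2,2)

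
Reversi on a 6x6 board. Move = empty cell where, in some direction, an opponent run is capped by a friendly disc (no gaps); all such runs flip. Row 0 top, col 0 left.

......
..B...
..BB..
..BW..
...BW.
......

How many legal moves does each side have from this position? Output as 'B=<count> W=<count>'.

Answer: B=3 W=5

Derivation:
-- B to move --
(2,4): no bracket -> illegal
(3,4): flips 1 -> legal
(3,5): no bracket -> illegal
(4,2): no bracket -> illegal
(4,5): flips 1 -> legal
(5,3): no bracket -> illegal
(5,4): no bracket -> illegal
(5,5): flips 2 -> legal
B mobility = 3
-- W to move --
(0,1): no bracket -> illegal
(0,2): no bracket -> illegal
(0,3): no bracket -> illegal
(1,1): flips 1 -> legal
(1,3): flips 1 -> legal
(1,4): no bracket -> illegal
(2,1): no bracket -> illegal
(2,4): no bracket -> illegal
(3,1): flips 1 -> legal
(3,4): no bracket -> illegal
(4,1): no bracket -> illegal
(4,2): flips 1 -> legal
(5,2): no bracket -> illegal
(5,3): flips 1 -> legal
(5,4): no bracket -> illegal
W mobility = 5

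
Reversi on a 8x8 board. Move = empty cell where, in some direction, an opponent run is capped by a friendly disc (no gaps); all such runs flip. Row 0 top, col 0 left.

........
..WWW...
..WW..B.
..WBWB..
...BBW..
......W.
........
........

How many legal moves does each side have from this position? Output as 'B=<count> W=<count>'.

Answer: B=8 W=7

Derivation:
-- B to move --
(0,1): no bracket -> illegal
(0,2): no bracket -> illegal
(0,3): flips 2 -> legal
(0,4): no bracket -> illegal
(0,5): no bracket -> illegal
(1,1): flips 1 -> legal
(1,5): no bracket -> illegal
(2,1): flips 1 -> legal
(2,4): flips 1 -> legal
(2,5): flips 1 -> legal
(3,1): flips 1 -> legal
(3,6): no bracket -> illegal
(4,1): no bracket -> illegal
(4,2): no bracket -> illegal
(4,6): flips 1 -> legal
(4,7): no bracket -> illegal
(5,4): no bracket -> illegal
(5,5): flips 1 -> legal
(5,7): no bracket -> illegal
(6,5): no bracket -> illegal
(6,6): no bracket -> illegal
(6,7): no bracket -> illegal
B mobility = 8
-- W to move --
(1,5): no bracket -> illegal
(1,6): no bracket -> illegal
(1,7): no bracket -> illegal
(2,4): no bracket -> illegal
(2,5): flips 1 -> legal
(2,7): no bracket -> illegal
(3,6): flips 1 -> legal
(3,7): no bracket -> illegal
(4,2): flips 2 -> legal
(4,6): no bracket -> illegal
(5,2): flips 1 -> legal
(5,3): flips 2 -> legal
(5,4): flips 2 -> legal
(5,5): flips 2 -> legal
W mobility = 7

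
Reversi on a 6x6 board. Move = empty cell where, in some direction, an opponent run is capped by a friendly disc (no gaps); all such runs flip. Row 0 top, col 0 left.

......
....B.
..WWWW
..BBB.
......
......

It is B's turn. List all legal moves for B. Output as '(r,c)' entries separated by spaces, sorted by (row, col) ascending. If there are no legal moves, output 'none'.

(1,1): flips 1 -> legal
(1,2): flips 2 -> legal
(1,3): flips 1 -> legal
(1,5): flips 1 -> legal
(2,1): no bracket -> illegal
(3,1): no bracket -> illegal
(3,5): no bracket -> illegal

Answer: (1,1) (1,2) (1,3) (1,5)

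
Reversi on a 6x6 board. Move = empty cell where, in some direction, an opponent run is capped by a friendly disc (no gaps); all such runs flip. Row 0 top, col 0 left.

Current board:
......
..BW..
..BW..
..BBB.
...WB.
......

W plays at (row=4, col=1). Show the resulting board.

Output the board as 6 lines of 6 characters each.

Place W at (4,1); scan 8 dirs for brackets.
Dir NW: first cell '.' (not opp) -> no flip
Dir N: first cell '.' (not opp) -> no flip
Dir NE: opp run (3,2) capped by W -> flip
Dir W: first cell '.' (not opp) -> no flip
Dir E: first cell '.' (not opp) -> no flip
Dir SW: first cell '.' (not opp) -> no flip
Dir S: first cell '.' (not opp) -> no flip
Dir SE: first cell '.' (not opp) -> no flip
All flips: (3,2)

Answer: ......
..BW..
..BW..
..WBB.
.W.WB.
......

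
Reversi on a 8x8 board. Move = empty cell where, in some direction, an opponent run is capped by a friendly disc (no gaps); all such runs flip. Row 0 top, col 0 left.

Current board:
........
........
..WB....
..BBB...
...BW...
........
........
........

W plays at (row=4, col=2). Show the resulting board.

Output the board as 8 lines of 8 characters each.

Place W at (4,2); scan 8 dirs for brackets.
Dir NW: first cell '.' (not opp) -> no flip
Dir N: opp run (3,2) capped by W -> flip
Dir NE: opp run (3,3), next='.' -> no flip
Dir W: first cell '.' (not opp) -> no flip
Dir E: opp run (4,3) capped by W -> flip
Dir SW: first cell '.' (not opp) -> no flip
Dir S: first cell '.' (not opp) -> no flip
Dir SE: first cell '.' (not opp) -> no flip
All flips: (3,2) (4,3)

Answer: ........
........
..WB....
..WBB...
..WWW...
........
........
........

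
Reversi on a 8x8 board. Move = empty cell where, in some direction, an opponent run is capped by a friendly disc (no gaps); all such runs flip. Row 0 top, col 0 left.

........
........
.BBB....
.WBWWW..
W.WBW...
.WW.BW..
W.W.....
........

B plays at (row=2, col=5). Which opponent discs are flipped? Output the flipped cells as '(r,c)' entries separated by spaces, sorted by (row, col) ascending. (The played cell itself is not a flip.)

Dir NW: first cell '.' (not opp) -> no flip
Dir N: first cell '.' (not opp) -> no flip
Dir NE: first cell '.' (not opp) -> no flip
Dir W: first cell '.' (not opp) -> no flip
Dir E: first cell '.' (not opp) -> no flip
Dir SW: opp run (3,4) capped by B -> flip
Dir S: opp run (3,5), next='.' -> no flip
Dir SE: first cell '.' (not opp) -> no flip

Answer: (3,4)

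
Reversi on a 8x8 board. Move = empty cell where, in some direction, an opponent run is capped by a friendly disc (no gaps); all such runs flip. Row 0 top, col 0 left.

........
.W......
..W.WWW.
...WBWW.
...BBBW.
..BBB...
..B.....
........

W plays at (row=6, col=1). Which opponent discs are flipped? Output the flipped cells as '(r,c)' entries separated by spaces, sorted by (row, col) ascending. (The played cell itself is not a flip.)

Dir NW: first cell '.' (not opp) -> no flip
Dir N: first cell '.' (not opp) -> no flip
Dir NE: opp run (5,2) (4,3) (3,4) capped by W -> flip
Dir W: first cell '.' (not opp) -> no flip
Dir E: opp run (6,2), next='.' -> no flip
Dir SW: first cell '.' (not opp) -> no flip
Dir S: first cell '.' (not opp) -> no flip
Dir SE: first cell '.' (not opp) -> no flip

Answer: (3,4) (4,3) (5,2)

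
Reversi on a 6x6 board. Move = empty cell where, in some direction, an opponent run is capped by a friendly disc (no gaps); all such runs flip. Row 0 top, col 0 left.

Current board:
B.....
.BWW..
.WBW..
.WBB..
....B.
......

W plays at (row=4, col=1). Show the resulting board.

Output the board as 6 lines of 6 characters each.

Answer: B.....
.BWW..
.WBW..
.WWB..
.W..B.
......

Derivation:
Place W at (4,1); scan 8 dirs for brackets.
Dir NW: first cell '.' (not opp) -> no flip
Dir N: first cell 'W' (not opp) -> no flip
Dir NE: opp run (3,2) capped by W -> flip
Dir W: first cell '.' (not opp) -> no flip
Dir E: first cell '.' (not opp) -> no flip
Dir SW: first cell '.' (not opp) -> no flip
Dir S: first cell '.' (not opp) -> no flip
Dir SE: first cell '.' (not opp) -> no flip
All flips: (3,2)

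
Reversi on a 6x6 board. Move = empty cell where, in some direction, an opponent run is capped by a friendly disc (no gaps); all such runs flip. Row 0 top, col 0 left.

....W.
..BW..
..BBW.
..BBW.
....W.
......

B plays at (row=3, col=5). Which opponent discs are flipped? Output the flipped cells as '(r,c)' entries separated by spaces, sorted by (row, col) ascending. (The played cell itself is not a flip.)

Dir NW: opp run (2,4) (1,3), next='.' -> no flip
Dir N: first cell '.' (not opp) -> no flip
Dir NE: edge -> no flip
Dir W: opp run (3,4) capped by B -> flip
Dir E: edge -> no flip
Dir SW: opp run (4,4), next='.' -> no flip
Dir S: first cell '.' (not opp) -> no flip
Dir SE: edge -> no flip

Answer: (3,4)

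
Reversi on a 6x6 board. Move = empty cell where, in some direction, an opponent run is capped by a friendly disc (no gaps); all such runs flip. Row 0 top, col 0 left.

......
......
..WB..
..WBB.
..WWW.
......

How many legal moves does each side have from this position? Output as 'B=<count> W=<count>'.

Answer: B=9 W=5

Derivation:
-- B to move --
(1,1): flips 1 -> legal
(1,2): no bracket -> illegal
(1,3): no bracket -> illegal
(2,1): flips 1 -> legal
(3,1): flips 1 -> legal
(3,5): no bracket -> illegal
(4,1): flips 1 -> legal
(4,5): no bracket -> illegal
(5,1): flips 1 -> legal
(5,2): flips 1 -> legal
(5,3): flips 1 -> legal
(5,4): flips 1 -> legal
(5,5): flips 1 -> legal
B mobility = 9
-- W to move --
(1,2): no bracket -> illegal
(1,3): flips 2 -> legal
(1,4): flips 1 -> legal
(2,4): flips 3 -> legal
(2,5): flips 1 -> legal
(3,5): flips 2 -> legal
(4,5): no bracket -> illegal
W mobility = 5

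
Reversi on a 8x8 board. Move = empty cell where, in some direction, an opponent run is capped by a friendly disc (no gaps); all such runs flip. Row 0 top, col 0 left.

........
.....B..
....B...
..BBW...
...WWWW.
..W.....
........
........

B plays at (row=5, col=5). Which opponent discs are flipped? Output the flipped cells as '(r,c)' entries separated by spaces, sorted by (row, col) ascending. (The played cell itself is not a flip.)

Answer: (4,4)

Derivation:
Dir NW: opp run (4,4) capped by B -> flip
Dir N: opp run (4,5), next='.' -> no flip
Dir NE: opp run (4,6), next='.' -> no flip
Dir W: first cell '.' (not opp) -> no flip
Dir E: first cell '.' (not opp) -> no flip
Dir SW: first cell '.' (not opp) -> no flip
Dir S: first cell '.' (not opp) -> no flip
Dir SE: first cell '.' (not opp) -> no flip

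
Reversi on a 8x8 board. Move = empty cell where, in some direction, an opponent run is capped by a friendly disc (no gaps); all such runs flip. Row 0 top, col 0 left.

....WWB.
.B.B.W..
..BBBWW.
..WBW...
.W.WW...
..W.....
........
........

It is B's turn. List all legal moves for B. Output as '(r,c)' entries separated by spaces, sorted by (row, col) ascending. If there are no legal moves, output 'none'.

Answer: (0,3) (2,7) (3,1) (3,5) (4,2) (4,5) (5,0) (5,3) (5,4) (5,5)

Derivation:
(0,3): flips 2 -> legal
(1,4): no bracket -> illegal
(1,6): no bracket -> illegal
(1,7): no bracket -> illegal
(2,1): no bracket -> illegal
(2,7): flips 2 -> legal
(3,0): no bracket -> illegal
(3,1): flips 1 -> legal
(3,5): flips 1 -> legal
(3,6): no bracket -> illegal
(3,7): no bracket -> illegal
(4,0): no bracket -> illegal
(4,2): flips 1 -> legal
(4,5): flips 1 -> legal
(5,0): flips 2 -> legal
(5,1): no bracket -> illegal
(5,3): flips 1 -> legal
(5,4): flips 2 -> legal
(5,5): flips 1 -> legal
(6,1): no bracket -> illegal
(6,2): no bracket -> illegal
(6,3): no bracket -> illegal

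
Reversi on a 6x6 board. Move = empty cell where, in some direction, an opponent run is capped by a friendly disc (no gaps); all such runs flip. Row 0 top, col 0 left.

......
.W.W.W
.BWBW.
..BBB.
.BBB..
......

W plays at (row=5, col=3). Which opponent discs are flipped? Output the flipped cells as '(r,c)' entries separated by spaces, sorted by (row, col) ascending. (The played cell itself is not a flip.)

Dir NW: opp run (4,2), next='.' -> no flip
Dir N: opp run (4,3) (3,3) (2,3) capped by W -> flip
Dir NE: first cell '.' (not opp) -> no flip
Dir W: first cell '.' (not opp) -> no flip
Dir E: first cell '.' (not opp) -> no flip
Dir SW: edge -> no flip
Dir S: edge -> no flip
Dir SE: edge -> no flip

Answer: (2,3) (3,3) (4,3)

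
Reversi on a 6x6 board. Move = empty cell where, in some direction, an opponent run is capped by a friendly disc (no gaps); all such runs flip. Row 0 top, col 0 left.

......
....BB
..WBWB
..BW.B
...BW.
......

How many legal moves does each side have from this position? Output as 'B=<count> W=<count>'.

Answer: B=7 W=5

Derivation:
-- B to move --
(1,1): no bracket -> illegal
(1,2): flips 1 -> legal
(1,3): flips 1 -> legal
(2,1): flips 1 -> legal
(3,1): no bracket -> illegal
(3,4): flips 2 -> legal
(4,2): flips 2 -> legal
(4,5): flips 1 -> legal
(5,3): flips 1 -> legal
(5,4): no bracket -> illegal
(5,5): no bracket -> illegal
B mobility = 7
-- W to move --
(0,3): no bracket -> illegal
(0,4): flips 1 -> legal
(0,5): no bracket -> illegal
(1,2): no bracket -> illegal
(1,3): flips 1 -> legal
(2,1): no bracket -> illegal
(3,1): flips 1 -> legal
(3,4): no bracket -> illegal
(4,1): no bracket -> illegal
(4,2): flips 2 -> legal
(4,5): no bracket -> illegal
(5,2): no bracket -> illegal
(5,3): flips 1 -> legal
(5,4): no bracket -> illegal
W mobility = 5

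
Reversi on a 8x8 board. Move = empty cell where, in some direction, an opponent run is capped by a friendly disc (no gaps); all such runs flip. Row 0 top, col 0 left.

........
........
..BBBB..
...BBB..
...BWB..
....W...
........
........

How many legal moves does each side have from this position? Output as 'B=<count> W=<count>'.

-- B to move --
(5,3): flips 1 -> legal
(5,5): flips 1 -> legal
(6,3): flips 1 -> legal
(6,4): flips 2 -> legal
(6,5): flips 1 -> legal
B mobility = 5
-- W to move --
(1,1): flips 2 -> legal
(1,2): no bracket -> illegal
(1,3): no bracket -> illegal
(1,4): flips 2 -> legal
(1,5): no bracket -> illegal
(1,6): no bracket -> illegal
(2,1): no bracket -> illegal
(2,6): flips 1 -> legal
(3,1): no bracket -> illegal
(3,2): flips 1 -> legal
(3,6): flips 1 -> legal
(4,2): flips 1 -> legal
(4,6): flips 1 -> legal
(5,2): no bracket -> illegal
(5,3): no bracket -> illegal
(5,5): no bracket -> illegal
(5,6): no bracket -> illegal
W mobility = 7

Answer: B=5 W=7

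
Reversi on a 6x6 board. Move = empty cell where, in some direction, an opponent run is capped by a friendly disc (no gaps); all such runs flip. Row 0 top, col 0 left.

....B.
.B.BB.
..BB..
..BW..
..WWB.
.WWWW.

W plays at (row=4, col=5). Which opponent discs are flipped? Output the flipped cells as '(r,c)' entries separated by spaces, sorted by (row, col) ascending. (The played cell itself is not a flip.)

Answer: (4,4)

Derivation:
Dir NW: first cell '.' (not opp) -> no flip
Dir N: first cell '.' (not opp) -> no flip
Dir NE: edge -> no flip
Dir W: opp run (4,4) capped by W -> flip
Dir E: edge -> no flip
Dir SW: first cell 'W' (not opp) -> no flip
Dir S: first cell '.' (not opp) -> no flip
Dir SE: edge -> no flip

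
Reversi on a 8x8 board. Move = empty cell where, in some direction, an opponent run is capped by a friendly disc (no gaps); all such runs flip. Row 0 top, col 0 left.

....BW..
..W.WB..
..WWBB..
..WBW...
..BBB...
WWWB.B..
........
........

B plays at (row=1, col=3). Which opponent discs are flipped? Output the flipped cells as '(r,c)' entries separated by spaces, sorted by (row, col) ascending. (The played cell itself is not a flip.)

Answer: (1,4) (2,3)

Derivation:
Dir NW: first cell '.' (not opp) -> no flip
Dir N: first cell '.' (not opp) -> no flip
Dir NE: first cell 'B' (not opp) -> no flip
Dir W: opp run (1,2), next='.' -> no flip
Dir E: opp run (1,4) capped by B -> flip
Dir SW: opp run (2,2), next='.' -> no flip
Dir S: opp run (2,3) capped by B -> flip
Dir SE: first cell 'B' (not opp) -> no flip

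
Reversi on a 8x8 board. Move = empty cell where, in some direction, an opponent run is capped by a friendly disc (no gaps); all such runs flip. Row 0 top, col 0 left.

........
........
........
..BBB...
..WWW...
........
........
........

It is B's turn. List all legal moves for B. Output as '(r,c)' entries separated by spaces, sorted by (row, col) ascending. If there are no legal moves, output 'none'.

Answer: (5,1) (5,2) (5,3) (5,4) (5,5)

Derivation:
(3,1): no bracket -> illegal
(3,5): no bracket -> illegal
(4,1): no bracket -> illegal
(4,5): no bracket -> illegal
(5,1): flips 1 -> legal
(5,2): flips 2 -> legal
(5,3): flips 1 -> legal
(5,4): flips 2 -> legal
(5,5): flips 1 -> legal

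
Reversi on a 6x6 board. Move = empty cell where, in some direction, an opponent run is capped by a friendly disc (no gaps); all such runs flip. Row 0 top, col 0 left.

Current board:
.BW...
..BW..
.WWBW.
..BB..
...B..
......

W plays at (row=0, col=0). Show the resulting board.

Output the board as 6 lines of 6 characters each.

Place W at (0,0); scan 8 dirs for brackets.
Dir NW: edge -> no flip
Dir N: edge -> no flip
Dir NE: edge -> no flip
Dir W: edge -> no flip
Dir E: opp run (0,1) capped by W -> flip
Dir SW: edge -> no flip
Dir S: first cell '.' (not opp) -> no flip
Dir SE: first cell '.' (not opp) -> no flip
All flips: (0,1)

Answer: WWW...
..BW..
.WWBW.
..BB..
...B..
......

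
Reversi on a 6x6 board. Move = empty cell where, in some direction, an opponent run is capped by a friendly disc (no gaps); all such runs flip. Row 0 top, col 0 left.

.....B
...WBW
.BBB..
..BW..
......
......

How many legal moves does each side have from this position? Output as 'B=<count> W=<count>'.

Answer: B=7 W=2

Derivation:
-- B to move --
(0,2): no bracket -> illegal
(0,3): flips 1 -> legal
(0,4): flips 1 -> legal
(1,2): flips 1 -> legal
(2,4): no bracket -> illegal
(2,5): flips 1 -> legal
(3,4): flips 1 -> legal
(4,2): no bracket -> illegal
(4,3): flips 1 -> legal
(4,4): flips 1 -> legal
B mobility = 7
-- W to move --
(0,3): no bracket -> illegal
(0,4): no bracket -> illegal
(1,0): no bracket -> illegal
(1,1): flips 1 -> legal
(1,2): no bracket -> illegal
(2,0): no bracket -> illegal
(2,4): no bracket -> illegal
(2,5): no bracket -> illegal
(3,0): no bracket -> illegal
(3,1): flips 2 -> legal
(3,4): no bracket -> illegal
(4,1): no bracket -> illegal
(4,2): no bracket -> illegal
(4,3): no bracket -> illegal
W mobility = 2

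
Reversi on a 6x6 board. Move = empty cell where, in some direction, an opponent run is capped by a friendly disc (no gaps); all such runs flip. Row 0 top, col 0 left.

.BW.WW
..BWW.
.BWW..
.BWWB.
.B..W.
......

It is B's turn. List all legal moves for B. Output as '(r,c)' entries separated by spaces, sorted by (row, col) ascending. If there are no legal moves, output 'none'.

Answer: (0,3) (1,5) (2,4) (4,2) (4,3) (5,4)

Derivation:
(0,3): flips 1 -> legal
(1,1): no bracket -> illegal
(1,5): flips 2 -> legal
(2,4): flips 2 -> legal
(2,5): no bracket -> illegal
(3,5): no bracket -> illegal
(4,2): flips 2 -> legal
(4,3): flips 1 -> legal
(4,5): no bracket -> illegal
(5,3): no bracket -> illegal
(5,4): flips 1 -> legal
(5,5): no bracket -> illegal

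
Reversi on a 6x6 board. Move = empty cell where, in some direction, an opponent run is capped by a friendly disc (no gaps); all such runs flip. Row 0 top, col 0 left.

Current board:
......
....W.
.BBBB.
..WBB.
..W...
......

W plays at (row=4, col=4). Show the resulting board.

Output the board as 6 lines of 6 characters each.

Answer: ......
....W.
.BBBW.
..WBW.
..W.W.
......

Derivation:
Place W at (4,4); scan 8 dirs for brackets.
Dir NW: opp run (3,3) (2,2), next='.' -> no flip
Dir N: opp run (3,4) (2,4) capped by W -> flip
Dir NE: first cell '.' (not opp) -> no flip
Dir W: first cell '.' (not opp) -> no flip
Dir E: first cell '.' (not opp) -> no flip
Dir SW: first cell '.' (not opp) -> no flip
Dir S: first cell '.' (not opp) -> no flip
Dir SE: first cell '.' (not opp) -> no flip
All flips: (2,4) (3,4)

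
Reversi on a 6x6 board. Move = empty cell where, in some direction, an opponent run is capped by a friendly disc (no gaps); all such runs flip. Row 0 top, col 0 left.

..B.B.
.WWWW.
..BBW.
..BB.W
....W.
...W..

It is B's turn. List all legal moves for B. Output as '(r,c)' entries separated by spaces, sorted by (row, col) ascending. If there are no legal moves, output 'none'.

Answer: (0,0) (0,1) (0,3) (0,5) (1,5) (2,0) (2,5) (3,4) (5,5)

Derivation:
(0,0): flips 1 -> legal
(0,1): flips 1 -> legal
(0,3): flips 1 -> legal
(0,5): flips 1 -> legal
(1,0): no bracket -> illegal
(1,5): flips 1 -> legal
(2,0): flips 1 -> legal
(2,1): no bracket -> illegal
(2,5): flips 1 -> legal
(3,4): flips 2 -> legal
(4,2): no bracket -> illegal
(4,3): no bracket -> illegal
(4,5): no bracket -> illegal
(5,2): no bracket -> illegal
(5,4): no bracket -> illegal
(5,5): flips 1 -> legal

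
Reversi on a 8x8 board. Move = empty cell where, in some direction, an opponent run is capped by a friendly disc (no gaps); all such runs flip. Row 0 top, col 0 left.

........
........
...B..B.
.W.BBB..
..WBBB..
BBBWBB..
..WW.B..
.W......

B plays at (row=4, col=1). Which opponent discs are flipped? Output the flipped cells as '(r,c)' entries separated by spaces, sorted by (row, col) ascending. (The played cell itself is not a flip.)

Answer: (4,2)

Derivation:
Dir NW: first cell '.' (not opp) -> no flip
Dir N: opp run (3,1), next='.' -> no flip
Dir NE: first cell '.' (not opp) -> no flip
Dir W: first cell '.' (not opp) -> no flip
Dir E: opp run (4,2) capped by B -> flip
Dir SW: first cell 'B' (not opp) -> no flip
Dir S: first cell 'B' (not opp) -> no flip
Dir SE: first cell 'B' (not opp) -> no flip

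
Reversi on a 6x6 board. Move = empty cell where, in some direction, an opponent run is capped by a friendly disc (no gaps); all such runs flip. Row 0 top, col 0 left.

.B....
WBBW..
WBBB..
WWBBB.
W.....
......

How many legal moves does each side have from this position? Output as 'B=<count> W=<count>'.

Answer: B=4 W=5

Derivation:
-- B to move --
(0,0): no bracket -> illegal
(0,2): no bracket -> illegal
(0,3): flips 1 -> legal
(0,4): flips 1 -> legal
(1,4): flips 1 -> legal
(2,4): no bracket -> illegal
(4,1): flips 1 -> legal
(4,2): no bracket -> illegal
(5,0): no bracket -> illegal
(5,1): no bracket -> illegal
B mobility = 4
-- W to move --
(0,0): no bracket -> illegal
(0,2): flips 1 -> legal
(0,3): flips 2 -> legal
(1,4): no bracket -> illegal
(2,4): flips 3 -> legal
(2,5): no bracket -> illegal
(3,5): flips 3 -> legal
(4,1): no bracket -> illegal
(4,2): no bracket -> illegal
(4,3): flips 4 -> legal
(4,4): no bracket -> illegal
(4,5): no bracket -> illegal
W mobility = 5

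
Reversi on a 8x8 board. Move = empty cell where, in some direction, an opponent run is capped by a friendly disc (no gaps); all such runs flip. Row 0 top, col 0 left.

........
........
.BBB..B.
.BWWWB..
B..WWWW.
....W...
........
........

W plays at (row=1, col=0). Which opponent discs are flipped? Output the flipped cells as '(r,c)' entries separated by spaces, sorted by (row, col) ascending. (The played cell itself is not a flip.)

Answer: (2,1)

Derivation:
Dir NW: edge -> no flip
Dir N: first cell '.' (not opp) -> no flip
Dir NE: first cell '.' (not opp) -> no flip
Dir W: edge -> no flip
Dir E: first cell '.' (not opp) -> no flip
Dir SW: edge -> no flip
Dir S: first cell '.' (not opp) -> no flip
Dir SE: opp run (2,1) capped by W -> flip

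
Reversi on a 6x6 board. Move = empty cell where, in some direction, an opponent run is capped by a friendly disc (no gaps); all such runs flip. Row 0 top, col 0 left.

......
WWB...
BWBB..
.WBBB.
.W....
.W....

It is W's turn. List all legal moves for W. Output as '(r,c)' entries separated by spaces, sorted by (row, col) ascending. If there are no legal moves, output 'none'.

Answer: (0,3) (1,3) (1,4) (2,4) (3,0) (3,5) (4,3) (4,4)

Derivation:
(0,1): no bracket -> illegal
(0,2): no bracket -> illegal
(0,3): flips 1 -> legal
(1,3): flips 2 -> legal
(1,4): flips 2 -> legal
(2,4): flips 2 -> legal
(2,5): no bracket -> illegal
(3,0): flips 1 -> legal
(3,5): flips 3 -> legal
(4,2): no bracket -> illegal
(4,3): flips 1 -> legal
(4,4): flips 2 -> legal
(4,5): no bracket -> illegal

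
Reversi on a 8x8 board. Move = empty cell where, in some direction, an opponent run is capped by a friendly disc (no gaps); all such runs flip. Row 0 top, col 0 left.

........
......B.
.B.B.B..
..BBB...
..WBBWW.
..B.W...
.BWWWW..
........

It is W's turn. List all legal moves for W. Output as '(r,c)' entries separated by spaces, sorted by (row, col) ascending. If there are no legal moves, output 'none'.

(0,5): no bracket -> illegal
(0,6): no bracket -> illegal
(0,7): no bracket -> illegal
(1,0): flips 3 -> legal
(1,1): no bracket -> illegal
(1,2): flips 2 -> legal
(1,3): no bracket -> illegal
(1,4): no bracket -> illegal
(1,5): no bracket -> illegal
(1,7): no bracket -> illegal
(2,0): no bracket -> illegal
(2,2): flips 1 -> legal
(2,4): flips 3 -> legal
(2,6): no bracket -> illegal
(2,7): no bracket -> illegal
(3,0): no bracket -> illegal
(3,1): no bracket -> illegal
(3,5): no bracket -> illegal
(3,6): no bracket -> illegal
(4,1): flips 1 -> legal
(5,0): no bracket -> illegal
(5,1): no bracket -> illegal
(5,3): no bracket -> illegal
(5,5): no bracket -> illegal
(6,0): flips 1 -> legal
(7,0): no bracket -> illegal
(7,1): no bracket -> illegal
(7,2): no bracket -> illegal

Answer: (1,0) (1,2) (2,2) (2,4) (4,1) (6,0)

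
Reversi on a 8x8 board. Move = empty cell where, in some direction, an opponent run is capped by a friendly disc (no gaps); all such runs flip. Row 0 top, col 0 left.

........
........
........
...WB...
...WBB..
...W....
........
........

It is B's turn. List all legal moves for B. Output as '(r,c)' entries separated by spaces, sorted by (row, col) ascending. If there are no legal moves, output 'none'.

Answer: (2,2) (3,2) (4,2) (5,2) (6,2)

Derivation:
(2,2): flips 1 -> legal
(2,3): no bracket -> illegal
(2,4): no bracket -> illegal
(3,2): flips 1 -> legal
(4,2): flips 1 -> legal
(5,2): flips 1 -> legal
(5,4): no bracket -> illegal
(6,2): flips 1 -> legal
(6,3): no bracket -> illegal
(6,4): no bracket -> illegal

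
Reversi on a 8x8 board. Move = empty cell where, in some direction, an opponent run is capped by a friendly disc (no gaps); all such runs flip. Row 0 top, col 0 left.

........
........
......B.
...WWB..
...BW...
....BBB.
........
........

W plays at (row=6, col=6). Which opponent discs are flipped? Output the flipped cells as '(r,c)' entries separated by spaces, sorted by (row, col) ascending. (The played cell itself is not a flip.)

Dir NW: opp run (5,5) capped by W -> flip
Dir N: opp run (5,6), next='.' -> no flip
Dir NE: first cell '.' (not opp) -> no flip
Dir W: first cell '.' (not opp) -> no flip
Dir E: first cell '.' (not opp) -> no flip
Dir SW: first cell '.' (not opp) -> no flip
Dir S: first cell '.' (not opp) -> no flip
Dir SE: first cell '.' (not opp) -> no flip

Answer: (5,5)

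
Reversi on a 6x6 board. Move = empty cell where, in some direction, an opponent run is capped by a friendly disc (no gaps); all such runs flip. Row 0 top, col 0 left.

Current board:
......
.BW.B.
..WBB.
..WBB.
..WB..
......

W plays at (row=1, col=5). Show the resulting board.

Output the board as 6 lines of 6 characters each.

Place W at (1,5); scan 8 dirs for brackets.
Dir NW: first cell '.' (not opp) -> no flip
Dir N: first cell '.' (not opp) -> no flip
Dir NE: edge -> no flip
Dir W: opp run (1,4), next='.' -> no flip
Dir E: edge -> no flip
Dir SW: opp run (2,4) (3,3) capped by W -> flip
Dir S: first cell '.' (not opp) -> no flip
Dir SE: edge -> no flip
All flips: (2,4) (3,3)

Answer: ......
.BW.BW
..WBW.
..WWB.
..WB..
......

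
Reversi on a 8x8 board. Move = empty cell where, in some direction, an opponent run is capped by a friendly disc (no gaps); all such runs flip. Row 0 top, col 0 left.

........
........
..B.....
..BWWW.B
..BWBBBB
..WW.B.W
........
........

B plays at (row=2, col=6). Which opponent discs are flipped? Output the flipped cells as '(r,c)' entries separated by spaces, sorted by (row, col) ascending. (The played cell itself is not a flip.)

Answer: (3,5)

Derivation:
Dir NW: first cell '.' (not opp) -> no flip
Dir N: first cell '.' (not opp) -> no flip
Dir NE: first cell '.' (not opp) -> no flip
Dir W: first cell '.' (not opp) -> no flip
Dir E: first cell '.' (not opp) -> no flip
Dir SW: opp run (3,5) capped by B -> flip
Dir S: first cell '.' (not opp) -> no flip
Dir SE: first cell 'B' (not opp) -> no flip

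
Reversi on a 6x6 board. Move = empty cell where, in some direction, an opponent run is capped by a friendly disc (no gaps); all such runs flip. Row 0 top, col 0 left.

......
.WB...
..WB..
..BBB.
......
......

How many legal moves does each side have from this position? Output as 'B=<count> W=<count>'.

Answer: B=3 W=5

Derivation:
-- B to move --
(0,0): flips 2 -> legal
(0,1): no bracket -> illegal
(0,2): no bracket -> illegal
(1,0): flips 1 -> legal
(1,3): no bracket -> illegal
(2,0): no bracket -> illegal
(2,1): flips 1 -> legal
(3,1): no bracket -> illegal
B mobility = 3
-- W to move --
(0,1): no bracket -> illegal
(0,2): flips 1 -> legal
(0,3): no bracket -> illegal
(1,3): flips 1 -> legal
(1,4): no bracket -> illegal
(2,1): no bracket -> illegal
(2,4): flips 1 -> legal
(2,5): no bracket -> illegal
(3,1): no bracket -> illegal
(3,5): no bracket -> illegal
(4,1): no bracket -> illegal
(4,2): flips 1 -> legal
(4,3): no bracket -> illegal
(4,4): flips 1 -> legal
(4,5): no bracket -> illegal
W mobility = 5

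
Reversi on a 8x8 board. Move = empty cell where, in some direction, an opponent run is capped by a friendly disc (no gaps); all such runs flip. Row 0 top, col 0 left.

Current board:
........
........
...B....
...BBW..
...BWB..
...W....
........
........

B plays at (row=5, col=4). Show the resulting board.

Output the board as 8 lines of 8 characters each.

Answer: ........
........
...B....
...BBW..
...BBB..
...WB...
........
........

Derivation:
Place B at (5,4); scan 8 dirs for brackets.
Dir NW: first cell 'B' (not opp) -> no flip
Dir N: opp run (4,4) capped by B -> flip
Dir NE: first cell 'B' (not opp) -> no flip
Dir W: opp run (5,3), next='.' -> no flip
Dir E: first cell '.' (not opp) -> no flip
Dir SW: first cell '.' (not opp) -> no flip
Dir S: first cell '.' (not opp) -> no flip
Dir SE: first cell '.' (not opp) -> no flip
All flips: (4,4)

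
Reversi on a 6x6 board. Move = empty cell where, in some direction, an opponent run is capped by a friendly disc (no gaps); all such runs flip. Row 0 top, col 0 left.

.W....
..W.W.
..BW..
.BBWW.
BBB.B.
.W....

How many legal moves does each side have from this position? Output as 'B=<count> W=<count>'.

Answer: B=4 W=7

Derivation:
-- B to move --
(0,0): no bracket -> illegal
(0,2): flips 1 -> legal
(0,3): no bracket -> illegal
(0,4): no bracket -> illegal
(0,5): flips 2 -> legal
(1,0): no bracket -> illegal
(1,1): no bracket -> illegal
(1,3): no bracket -> illegal
(1,5): no bracket -> illegal
(2,1): no bracket -> illegal
(2,4): flips 3 -> legal
(2,5): no bracket -> illegal
(3,5): flips 2 -> legal
(4,3): no bracket -> illegal
(4,5): no bracket -> illegal
(5,0): no bracket -> illegal
(5,2): no bracket -> illegal
B mobility = 4
-- W to move --
(1,1): flips 1 -> legal
(1,3): no bracket -> illegal
(2,0): no bracket -> illegal
(2,1): flips 3 -> legal
(3,0): flips 2 -> legal
(3,5): no bracket -> illegal
(4,3): no bracket -> illegal
(4,5): no bracket -> illegal
(5,0): flips 2 -> legal
(5,2): flips 3 -> legal
(5,3): no bracket -> illegal
(5,4): flips 1 -> legal
(5,5): flips 1 -> legal
W mobility = 7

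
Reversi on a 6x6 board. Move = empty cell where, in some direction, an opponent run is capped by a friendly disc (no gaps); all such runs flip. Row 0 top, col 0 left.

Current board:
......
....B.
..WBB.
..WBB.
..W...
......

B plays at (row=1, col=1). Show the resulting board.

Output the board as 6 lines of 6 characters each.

Answer: ......
.B..B.
..BBB.
..WBB.
..W...
......

Derivation:
Place B at (1,1); scan 8 dirs for brackets.
Dir NW: first cell '.' (not opp) -> no flip
Dir N: first cell '.' (not opp) -> no flip
Dir NE: first cell '.' (not opp) -> no flip
Dir W: first cell '.' (not opp) -> no flip
Dir E: first cell '.' (not opp) -> no flip
Dir SW: first cell '.' (not opp) -> no flip
Dir S: first cell '.' (not opp) -> no flip
Dir SE: opp run (2,2) capped by B -> flip
All flips: (2,2)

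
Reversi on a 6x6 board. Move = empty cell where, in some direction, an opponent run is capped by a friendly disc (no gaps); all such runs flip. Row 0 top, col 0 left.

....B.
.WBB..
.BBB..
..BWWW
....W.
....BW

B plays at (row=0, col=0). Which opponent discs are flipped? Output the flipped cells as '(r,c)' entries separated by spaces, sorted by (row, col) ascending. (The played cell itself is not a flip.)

Dir NW: edge -> no flip
Dir N: edge -> no flip
Dir NE: edge -> no flip
Dir W: edge -> no flip
Dir E: first cell '.' (not opp) -> no flip
Dir SW: edge -> no flip
Dir S: first cell '.' (not opp) -> no flip
Dir SE: opp run (1,1) capped by B -> flip

Answer: (1,1)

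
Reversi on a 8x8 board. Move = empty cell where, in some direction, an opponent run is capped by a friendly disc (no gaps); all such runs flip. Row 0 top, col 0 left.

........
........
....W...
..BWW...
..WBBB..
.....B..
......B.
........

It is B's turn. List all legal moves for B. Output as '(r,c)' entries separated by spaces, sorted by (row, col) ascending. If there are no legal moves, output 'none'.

Answer: (1,4) (2,2) (2,3) (2,5) (3,5) (4,1) (5,2)

Derivation:
(1,3): no bracket -> illegal
(1,4): flips 2 -> legal
(1,5): no bracket -> illegal
(2,2): flips 1 -> legal
(2,3): flips 2 -> legal
(2,5): flips 1 -> legal
(3,1): no bracket -> illegal
(3,5): flips 2 -> legal
(4,1): flips 1 -> legal
(5,1): no bracket -> illegal
(5,2): flips 1 -> legal
(5,3): no bracket -> illegal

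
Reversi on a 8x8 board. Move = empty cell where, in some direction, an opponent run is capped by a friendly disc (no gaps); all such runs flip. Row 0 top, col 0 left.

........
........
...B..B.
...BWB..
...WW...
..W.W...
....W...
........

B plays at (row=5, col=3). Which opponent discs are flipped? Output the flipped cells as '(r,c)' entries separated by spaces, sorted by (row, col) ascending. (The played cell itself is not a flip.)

Answer: (4,3) (4,4)

Derivation:
Dir NW: first cell '.' (not opp) -> no flip
Dir N: opp run (4,3) capped by B -> flip
Dir NE: opp run (4,4) capped by B -> flip
Dir W: opp run (5,2), next='.' -> no flip
Dir E: opp run (5,4), next='.' -> no flip
Dir SW: first cell '.' (not opp) -> no flip
Dir S: first cell '.' (not opp) -> no flip
Dir SE: opp run (6,4), next='.' -> no flip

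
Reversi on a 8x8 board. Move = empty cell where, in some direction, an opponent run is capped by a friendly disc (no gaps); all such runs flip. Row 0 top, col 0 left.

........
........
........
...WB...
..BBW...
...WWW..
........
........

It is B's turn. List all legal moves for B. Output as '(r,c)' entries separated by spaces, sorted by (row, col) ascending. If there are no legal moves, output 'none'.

Answer: (2,3) (2,4) (3,2) (4,5) (6,3) (6,4) (6,5)

Derivation:
(2,2): no bracket -> illegal
(2,3): flips 1 -> legal
(2,4): flips 1 -> legal
(3,2): flips 1 -> legal
(3,5): no bracket -> illegal
(4,5): flips 1 -> legal
(4,6): no bracket -> illegal
(5,2): no bracket -> illegal
(5,6): no bracket -> illegal
(6,2): no bracket -> illegal
(6,3): flips 1 -> legal
(6,4): flips 3 -> legal
(6,5): flips 1 -> legal
(6,6): no bracket -> illegal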